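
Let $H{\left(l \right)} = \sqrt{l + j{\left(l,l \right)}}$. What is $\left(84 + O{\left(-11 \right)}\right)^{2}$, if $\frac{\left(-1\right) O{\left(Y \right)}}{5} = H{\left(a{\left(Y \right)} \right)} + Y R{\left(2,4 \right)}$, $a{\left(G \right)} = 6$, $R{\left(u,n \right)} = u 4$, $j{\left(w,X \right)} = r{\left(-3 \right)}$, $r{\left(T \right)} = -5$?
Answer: $269361$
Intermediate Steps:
$j{\left(w,X \right)} = -5$
$R{\left(u,n \right)} = 4 u$
$H{\left(l \right)} = \sqrt{-5 + l}$ ($H{\left(l \right)} = \sqrt{l - 5} = \sqrt{-5 + l}$)
$O{\left(Y \right)} = -5 - 40 Y$ ($O{\left(Y \right)} = - 5 \left(\sqrt{-5 + 6} + Y 4 \cdot 2\right) = - 5 \left(\sqrt{1} + Y 8\right) = - 5 \left(1 + 8 Y\right) = -5 - 40 Y$)
$\left(84 + O{\left(-11 \right)}\right)^{2} = \left(84 - -435\right)^{2} = \left(84 + \left(-5 + 440\right)\right)^{2} = \left(84 + 435\right)^{2} = 519^{2} = 269361$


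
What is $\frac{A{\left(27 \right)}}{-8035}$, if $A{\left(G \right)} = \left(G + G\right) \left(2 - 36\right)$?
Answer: $\frac{1836}{8035} \approx 0.2285$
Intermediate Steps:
$A{\left(G \right)} = - 68 G$ ($A{\left(G \right)} = 2 G \left(-34\right) = - 68 G$)
$\frac{A{\left(27 \right)}}{-8035} = \frac{\left(-68\right) 27}{-8035} = \left(-1836\right) \left(- \frac{1}{8035}\right) = \frac{1836}{8035}$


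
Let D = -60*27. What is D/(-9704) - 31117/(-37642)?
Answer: 782197/787237 ≈ 0.99360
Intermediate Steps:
D = -1620
D/(-9704) - 31117/(-37642) = -1620/(-9704) - 31117/(-37642) = -1620*(-1/9704) - 31117*(-1/37642) = 405/2426 + 1073/1298 = 782197/787237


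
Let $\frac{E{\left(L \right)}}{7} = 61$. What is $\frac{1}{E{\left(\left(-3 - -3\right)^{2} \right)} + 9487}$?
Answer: $\frac{1}{9914} \approx 0.00010087$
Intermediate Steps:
$E{\left(L \right)} = 427$ ($E{\left(L \right)} = 7 \cdot 61 = 427$)
$\frac{1}{E{\left(\left(-3 - -3\right)^{2} \right)} + 9487} = \frac{1}{427 + 9487} = \frac{1}{9914}$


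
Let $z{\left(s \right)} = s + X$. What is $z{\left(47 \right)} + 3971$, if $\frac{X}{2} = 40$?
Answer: $4098$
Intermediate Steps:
$X = 80$ ($X = 2 \cdot 40 = 80$)
$z{\left(s \right)} = 80 + s$ ($z{\left(s \right)} = s + 80 = 80 + s$)
$z{\left(47 \right)} + 3971 = \left(80 + 47\right) + 3971 = 127 + 3971 = 4098$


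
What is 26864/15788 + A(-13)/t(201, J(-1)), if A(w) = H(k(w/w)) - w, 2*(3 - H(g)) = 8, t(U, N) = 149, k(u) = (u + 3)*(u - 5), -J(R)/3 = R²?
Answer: 1048048/588103 ≈ 1.7821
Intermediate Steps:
J(R) = -3*R²
k(u) = (-5 + u)*(3 + u) (k(u) = (3 + u)*(-5 + u) = (-5 + u)*(3 + u))
H(g) = -1 (H(g) = 3 - ½*8 = 3 - 4 = -1)
A(w) = -1 - w
26864/15788 + A(-13)/t(201, J(-1)) = 26864/15788 + (-1 - 1*(-13))/149 = 26864*(1/15788) + (-1 + 13)*(1/149) = 6716/3947 + 12*(1/149) = 6716/3947 + 12/149 = 1048048/588103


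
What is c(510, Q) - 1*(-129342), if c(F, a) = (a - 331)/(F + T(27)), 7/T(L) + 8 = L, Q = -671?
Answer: 1254210336/9697 ≈ 1.2934e+5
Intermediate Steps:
T(L) = 7/(-8 + L)
c(F, a) = (-331 + a)/(7/19 + F) (c(F, a) = (a - 331)/(F + 7/(-8 + 27)) = (-331 + a)/(F + 7/19) = (-331 + a)/(7/19 + F))
c(510, Q) - 1*(-129342) = 19*(-331 - 671)/(7 + 19*510) - 1*(-129342) = 19*(-1002)/(7 + 9690) + 129342 = 19*(-1002)/9697 + 129342 = 19*(1/9697)*(-1002) + 129342 = -19038/9697 + 129342 = 1254210336/9697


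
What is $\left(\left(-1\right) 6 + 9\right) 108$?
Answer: $324$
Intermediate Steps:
$\left(\left(-1\right) 6 + 9\right) 108 = \left(-6 + 9\right) 108 = 3 \cdot 108 = 324$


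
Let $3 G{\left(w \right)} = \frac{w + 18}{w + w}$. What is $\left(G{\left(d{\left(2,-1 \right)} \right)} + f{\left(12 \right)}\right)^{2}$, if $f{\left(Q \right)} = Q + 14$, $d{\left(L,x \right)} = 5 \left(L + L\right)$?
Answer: $\frac{2493241}{3600} \approx 692.57$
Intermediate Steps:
$d{\left(L,x \right)} = 10 L$ ($d{\left(L,x \right)} = 5 \cdot 2 L = 10 L$)
$f{\left(Q \right)} = 14 + Q$
$G{\left(w \right)} = \frac{18 + w}{6 w}$ ($G{\left(w \right)} = \frac{\left(w + 18\right) \frac{1}{w + w}}{3} = \frac{\left(18 + w\right) \frac{1}{2 w}}{3} = \frac{\frac{1}{2} \frac{1}{w} \left(18 + w\right)}{3} = \frac{18 + w}{6 w}$)
$\left(G{\left(d{\left(2,-1 \right)} \right)} + f{\left(12 \right)}\right)^{2} = \left(\frac{18 + 10 \cdot 2}{6 \cdot 10 \cdot 2} + \left(14 + 12\right)\right)^{2} = \left(\frac{18 + 20}{6 \cdot 20} + 26\right)^{2} = \left(\frac{1}{6} \cdot \frac{1}{20} \cdot 38 + 26\right)^{2} = \left(\frac{19}{60} + 26\right)^{2} = \left(\frac{1579}{60}\right)^{2} = \frac{2493241}{3600}$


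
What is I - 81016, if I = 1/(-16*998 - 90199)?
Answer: -8601225673/106167 ≈ -81016.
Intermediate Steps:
I = -1/106167 (I = 1/(-15968 - 90199) = 1/(-106167) = -1/106167 ≈ -9.4191e-6)
I - 81016 = -1/106167 - 81016 = -8601225673/106167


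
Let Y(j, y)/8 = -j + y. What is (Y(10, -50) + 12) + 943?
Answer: 475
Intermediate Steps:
Y(j, y) = -8*j + 8*y (Y(j, y) = 8*(-j + y) = 8*(y - j) = -8*j + 8*y)
(Y(10, -50) + 12) + 943 = ((-8*10 + 8*(-50)) + 12) + 943 = ((-80 - 400) + 12) + 943 = (-480 + 12) + 943 = -468 + 943 = 475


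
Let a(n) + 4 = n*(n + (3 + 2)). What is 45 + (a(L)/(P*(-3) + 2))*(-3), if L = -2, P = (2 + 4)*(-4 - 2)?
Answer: 498/11 ≈ 45.273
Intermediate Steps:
P = -36 (P = 6*(-6) = -36)
a(n) = -4 + n*(5 + n) (a(n) = -4 + n*(n + (3 + 2)) = -4 + n*(n + 5) = -4 + n*(5 + n))
45 + (a(L)/(P*(-3) + 2))*(-3) = 45 + ((-4 + (-2)² + 5*(-2))/(-36*(-3) + 2))*(-3) = 45 + ((-4 + 4 - 10)/(108 + 2))*(-3) = 45 - 10/110*(-3) = 45 - 10*1/110*(-3) = 45 - 1/11*(-3) = 45 + 3/11 = 498/11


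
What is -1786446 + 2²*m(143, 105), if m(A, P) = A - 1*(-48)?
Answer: -1785682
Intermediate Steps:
m(A, P) = 48 + A (m(A, P) = A + 48 = 48 + A)
-1786446 + 2²*m(143, 105) = -1786446 + 2²*(48 + 143) = -1786446 + 4*191 = -1786446 + 764 = -1785682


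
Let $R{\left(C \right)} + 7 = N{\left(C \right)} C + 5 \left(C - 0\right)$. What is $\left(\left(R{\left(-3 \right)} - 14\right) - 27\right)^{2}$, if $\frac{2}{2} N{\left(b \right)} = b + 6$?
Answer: $5184$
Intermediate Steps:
$N{\left(b \right)} = 6 + b$ ($N{\left(b \right)} = b + 6 = 6 + b$)
$R{\left(C \right)} = -7 + 5 C + C \left(6 + C\right)$ ($R{\left(C \right)} = -7 + \left(\left(6 + C\right) C + 5 \left(C - 0\right)\right) = -7 + \left(C \left(6 + C\right) + 5 \left(C + 0\right)\right) = -7 + \left(C \left(6 + C\right) + 5 C\right) = -7 + \left(5 C + C \left(6 + C\right)\right) = -7 + 5 C + C \left(6 + C\right)$)
$\left(\left(R{\left(-3 \right)} - 14\right) - 27\right)^{2} = \left(\left(\left(-7 + \left(-3\right)^{2} + 11 \left(-3\right)\right) - 14\right) - 27\right)^{2} = \left(\left(\left(-7 + 9 - 33\right) - 14\right) - 27\right)^{2} = \left(\left(-31 - 14\right) - 27\right)^{2} = \left(-45 - 27\right)^{2} = \left(-72\right)^{2} = 5184$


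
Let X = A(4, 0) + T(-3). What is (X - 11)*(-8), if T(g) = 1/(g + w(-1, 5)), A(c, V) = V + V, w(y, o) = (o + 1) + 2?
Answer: 432/5 ≈ 86.400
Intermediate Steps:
w(y, o) = 3 + o (w(y, o) = (1 + o) + 2 = 3 + o)
A(c, V) = 2*V
T(g) = 1/(8 + g) (T(g) = 1/(g + (3 + 5)) = 1/(g + 8) = 1/(8 + g))
X = ⅕ (X = 2*0 + 1/(8 - 3) = 0 + 1/5 = 0 + ⅕ = ⅕ ≈ 0.20000)
(X - 11)*(-8) = (⅕ - 11)*(-8) = -54/5*(-8) = 432/5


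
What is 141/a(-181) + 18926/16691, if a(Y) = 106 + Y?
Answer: -311327/417275 ≈ -0.74610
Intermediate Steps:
141/a(-181) + 18926/16691 = 141/(106 - 181) + 18926/16691 = 141/(-75) + 18926*(1/16691) = 141*(-1/75) + 18926/16691 = -47/25 + 18926/16691 = -311327/417275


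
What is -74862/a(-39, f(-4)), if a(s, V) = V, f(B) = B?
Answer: 37431/2 ≈ 18716.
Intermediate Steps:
-74862/a(-39, f(-4)) = -74862/(-4) = -74862*(-1/4) = 37431/2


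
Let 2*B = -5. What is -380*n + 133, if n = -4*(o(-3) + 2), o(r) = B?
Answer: -627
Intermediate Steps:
B = -5/2 (B = (½)*(-5) = -5/2 ≈ -2.5000)
o(r) = -5/2
n = 2 (n = -4*(-5/2 + 2) = -4*(-½) = 2)
-380*n + 133 = -380*2 + 133 = -760 + 133 = -627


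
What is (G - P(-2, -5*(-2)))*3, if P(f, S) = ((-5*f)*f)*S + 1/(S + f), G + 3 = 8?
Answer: 4917/8 ≈ 614.63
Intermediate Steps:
G = 5 (G = -3 + 8 = 5)
P(f, S) = 1/(S + f) - 5*S*f² (P(f, S) = (-5*f²)*S + 1/(S + f) = -5*S*f² + 1/(S + f) = 1/(S + f) - 5*S*f²)
(G - P(-2, -5*(-2)))*3 = (5 - (1 - 5*(-5*(-2))*(-2)³ - 5*(-5*(-2))²*(-2)²)/(-5*(-2) - 2))*3 = (5 - (1 - 5*10*(-8) - 5*10²*4)/(10 - 2))*3 = (5 - (1 + 400 - 5*100*4)/8)*3 = (5 - (1 + 400 - 2000)/8)*3 = (5 - (-1599)/8)*3 = (5 - 1*(-1599/8))*3 = (5 + 1599/8)*3 = (1639/8)*3 = 4917/8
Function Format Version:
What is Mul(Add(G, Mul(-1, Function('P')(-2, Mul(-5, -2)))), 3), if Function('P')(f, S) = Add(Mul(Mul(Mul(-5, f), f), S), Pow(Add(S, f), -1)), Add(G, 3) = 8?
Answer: Rational(4917, 8) ≈ 614.63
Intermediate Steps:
G = 5 (G = Add(-3, 8) = 5)
Function('P')(f, S) = Add(Pow(Add(S, f), -1), Mul(-5, S, Pow(f, 2))) (Function('P')(f, S) = Add(Mul(Mul(-5, Pow(f, 2)), S), Pow(Add(S, f), -1)) = Add(Mul(-5, S, Pow(f, 2)), Pow(Add(S, f), -1)) = Add(Pow(Add(S, f), -1), Mul(-5, S, Pow(f, 2))))
Mul(Add(G, Mul(-1, Function('P')(-2, Mul(-5, -2)))), 3) = Mul(Add(5, Mul(-1, Mul(Pow(Add(Mul(-5, -2), -2), -1), Add(1, Mul(-5, Mul(-5, -2), Pow(-2, 3)), Mul(-5, Pow(Mul(-5, -2), 2), Pow(-2, 2)))))), 3) = Mul(Add(5, Mul(-1, Mul(Pow(Add(10, -2), -1), Add(1, Mul(-5, 10, -8), Mul(-5, Pow(10, 2), 4))))), 3) = Mul(Add(5, Mul(-1, Mul(Pow(8, -1), Add(1, 400, Mul(-5, 100, 4))))), 3) = Mul(Add(5, Mul(-1, Mul(Rational(1, 8), Add(1, 400, -2000)))), 3) = Mul(Add(5, Mul(-1, Mul(Rational(1, 8), -1599))), 3) = Mul(Add(5, Mul(-1, Rational(-1599, 8))), 3) = Mul(Add(5, Rational(1599, 8)), 3) = Mul(Rational(1639, 8), 3) = Rational(4917, 8)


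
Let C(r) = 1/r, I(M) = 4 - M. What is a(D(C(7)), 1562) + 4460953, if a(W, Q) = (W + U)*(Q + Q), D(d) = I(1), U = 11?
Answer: 4504689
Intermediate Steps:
C(r) = 1/r
D(d) = 3 (D(d) = 4 - 1*1 = 4 - 1 = 3)
a(W, Q) = 2*Q*(11 + W) (a(W, Q) = (W + 11)*(Q + Q) = (11 + W)*(2*Q) = 2*Q*(11 + W))
a(D(C(7)), 1562) + 4460953 = 2*1562*(11 + 3) + 4460953 = 2*1562*14 + 4460953 = 43736 + 4460953 = 4504689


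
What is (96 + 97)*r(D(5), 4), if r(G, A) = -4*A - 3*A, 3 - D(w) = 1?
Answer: -5404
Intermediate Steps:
D(w) = 2 (D(w) = 3 - 1*1 = 3 - 1 = 2)
r(G, A) = -7*A
(96 + 97)*r(D(5), 4) = (96 + 97)*(-7*4) = 193*(-28) = -5404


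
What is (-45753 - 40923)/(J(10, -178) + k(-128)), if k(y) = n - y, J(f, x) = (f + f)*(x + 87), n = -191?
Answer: 86676/1883 ≈ 46.031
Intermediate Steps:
J(f, x) = 2*f*(87 + x) (J(f, x) = (2*f)*(87 + x) = 2*f*(87 + x))
k(y) = -191 - y
(-45753 - 40923)/(J(10, -178) + k(-128)) = (-45753 - 40923)/(2*10*(87 - 178) + (-191 - 1*(-128))) = -86676/(2*10*(-91) + (-191 + 128)) = -86676/(-1820 - 63) = -86676/(-1883) = -86676*(-1/1883) = 86676/1883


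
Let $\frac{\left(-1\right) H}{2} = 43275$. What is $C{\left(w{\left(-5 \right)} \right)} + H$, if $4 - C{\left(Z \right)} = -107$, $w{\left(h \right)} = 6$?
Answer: $-86439$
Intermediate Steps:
$H = -86550$ ($H = \left(-2\right) 43275 = -86550$)
$C{\left(Z \right)} = 111$ ($C{\left(Z \right)} = 4 - -107 = 4 + 107 = 111$)
$C{\left(w{\left(-5 \right)} \right)} + H = 111 - 86550 = -86439$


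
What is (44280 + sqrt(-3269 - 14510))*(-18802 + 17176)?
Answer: -71999280 - 1626*I*sqrt(17779) ≈ -7.1999e+7 - 2.1681e+5*I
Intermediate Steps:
(44280 + sqrt(-3269 - 14510))*(-18802 + 17176) = (44280 + sqrt(-17779))*(-1626) = (44280 + I*sqrt(17779))*(-1626) = -71999280 - 1626*I*sqrt(17779)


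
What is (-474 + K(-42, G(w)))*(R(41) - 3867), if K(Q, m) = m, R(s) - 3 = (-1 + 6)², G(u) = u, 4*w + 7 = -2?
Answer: 7313295/4 ≈ 1.8283e+6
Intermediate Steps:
w = -9/4 (w = -7/4 + (¼)*(-2) = -7/4 - ½ = -9/4 ≈ -2.2500)
R(s) = 28 (R(s) = 3 + (-1 + 6)² = 3 + 5² = 3 + 25 = 28)
(-474 + K(-42, G(w)))*(R(41) - 3867) = (-474 - 9/4)*(28 - 3867) = -1905/4*(-3839) = 7313295/4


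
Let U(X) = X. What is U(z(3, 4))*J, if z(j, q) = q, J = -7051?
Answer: -28204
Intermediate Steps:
U(z(3, 4))*J = 4*(-7051) = -28204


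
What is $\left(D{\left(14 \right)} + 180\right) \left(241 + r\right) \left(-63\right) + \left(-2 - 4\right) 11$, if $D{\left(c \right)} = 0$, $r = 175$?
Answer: $-4717506$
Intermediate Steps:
$\left(D{\left(14 \right)} + 180\right) \left(241 + r\right) \left(-63\right) + \left(-2 - 4\right) 11 = \left(0 + 180\right) \left(241 + 175\right) \left(-63\right) + \left(-2 - 4\right) 11 = 180 \cdot 416 \left(-63\right) - 66 = 74880 \left(-63\right) - 66 = -4717440 - 66 = -4717506$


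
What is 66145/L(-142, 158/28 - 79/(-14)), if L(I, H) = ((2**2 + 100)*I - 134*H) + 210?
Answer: -463015/112492 ≈ -4.1160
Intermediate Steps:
L(I, H) = 210 - 134*H + 104*I (L(I, H) = ((4 + 100)*I - 134*H) + 210 = (104*I - 134*H) + 210 = (-134*H + 104*I) + 210 = 210 - 134*H + 104*I)
66145/L(-142, 158/28 - 79/(-14)) = 66145/(210 - 134*(158/28 - 79/(-14)) + 104*(-142)) = 66145/(210 - 134*(158*(1/28) - 79*(-1/14)) - 14768) = 66145/(210 - 134*(79/14 + 79/14) - 14768) = 66145/(210 - 134*79/7 - 14768) = 66145/(210 - 10586/7 - 14768) = 66145/(-112492/7) = 66145*(-7/112492) = -463015/112492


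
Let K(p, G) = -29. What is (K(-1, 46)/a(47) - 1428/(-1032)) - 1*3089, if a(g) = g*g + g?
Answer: -299524727/97008 ≈ -3087.6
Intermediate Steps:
a(g) = g + g² (a(g) = g² + g = g + g²)
(K(-1, 46)/a(47) - 1428/(-1032)) - 1*3089 = (-29*1/(47*(1 + 47)) - 1428/(-1032)) - 1*3089 = (-29/(47*48) - 1428*(-1/1032)) - 3089 = (-29/2256 + 119/86) - 3089 = 132985/97008 - 3089 = -299524727/97008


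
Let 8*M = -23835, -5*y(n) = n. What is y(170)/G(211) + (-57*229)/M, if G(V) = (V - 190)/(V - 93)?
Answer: -4449196/23835 ≈ -186.67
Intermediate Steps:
y(n) = -n/5
M = -23835/8 (M = (⅛)*(-23835) = -23835/8 ≈ -2979.4)
G(V) = (-190 + V)/(-93 + V)
y(170)/G(211) + (-57*229)/M = (-⅕*170)/(((-190 + 211)/(-93 + 211))) + (-57*229)/(-23835/8) = -34/(21/118) - 13053*(-8/23835) = -34/((1/118)*21) + 34808/7945 = -34/21/118 + 34808/7945 = -34*118/21 + 34808/7945 = -4012/21 + 34808/7945 = -4449196/23835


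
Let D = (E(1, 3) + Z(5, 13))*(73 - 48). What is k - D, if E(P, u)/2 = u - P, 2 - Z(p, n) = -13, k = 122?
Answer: -353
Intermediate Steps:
Z(p, n) = 15 (Z(p, n) = 2 - 1*(-13) = 2 + 13 = 15)
E(P, u) = -2*P + 2*u (E(P, u) = 2*(u - P) = -2*P + 2*u)
D = 475 (D = ((-2*1 + 2*3) + 15)*(73 - 48) = ((-2 + 6) + 15)*25 = (4 + 15)*25 = 19*25 = 475)
k - D = 122 - 1*475 = 122 - 475 = -353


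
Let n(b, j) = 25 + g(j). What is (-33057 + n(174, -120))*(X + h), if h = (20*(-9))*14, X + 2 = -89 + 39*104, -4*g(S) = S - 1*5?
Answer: -190744335/4 ≈ -4.7686e+7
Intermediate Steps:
g(S) = 5/4 - S/4 (g(S) = -(S - 1*5)/4 = -(S - 5)/4 = -(-5 + S)/4 = 5/4 - S/4)
X = 3965 (X = -2 + (-89 + 39*104) = -2 + (-89 + 4056) = -2 + 3967 = 3965)
n(b, j) = 105/4 - j/4 (n(b, j) = 25 + (5/4 - j/4) = 105/4 - j/4)
h = -2520 (h = -180*14 = -2520)
(-33057 + n(174, -120))*(X + h) = (-33057 + (105/4 - 1/4*(-120)))*(3965 - 2520) = (-33057 + (105/4 + 30))*1445 = (-33057 + 225/4)*1445 = -132003/4*1445 = -190744335/4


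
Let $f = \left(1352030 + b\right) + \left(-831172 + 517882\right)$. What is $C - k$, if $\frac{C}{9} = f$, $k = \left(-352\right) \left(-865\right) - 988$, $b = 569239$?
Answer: $14168319$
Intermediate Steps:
$k = 303492$ ($k = 304480 - 988 = 303492$)
$f = 1607979$ ($f = \left(1352030 + 569239\right) + \left(-831172 + 517882\right) = 1921269 - 313290 = 1607979$)
$C = 14471811$ ($C = 9 \cdot 1607979 = 14471811$)
$C - k = 14471811 - 303492 = 14168319$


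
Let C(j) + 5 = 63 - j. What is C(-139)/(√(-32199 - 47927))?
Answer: -197*I*√80126/80126 ≈ -0.69595*I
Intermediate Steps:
C(j) = 58 - j (C(j) = -5 + (63 - j) = 58 - j)
C(-139)/(√(-32199 - 47927)) = (58 - 1*(-139))/(√(-32199 - 47927)) = (58 + 139)/(√(-80126)) = 197/((I*√80126)) = 197*(-I*√80126/80126) = -197*I*√80126/80126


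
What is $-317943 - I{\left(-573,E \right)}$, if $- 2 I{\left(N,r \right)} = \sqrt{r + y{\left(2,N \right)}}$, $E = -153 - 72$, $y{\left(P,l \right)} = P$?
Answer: $-317943 + \frac{i \sqrt{223}}{2} \approx -3.1794 \cdot 10^{5} + 7.4666 i$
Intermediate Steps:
$E = -225$
$I{\left(N,r \right)} = - \frac{\sqrt{2 + r}}{2}$ ($I{\left(N,r \right)} = - \frac{\sqrt{r + 2}}{2} = - \frac{\sqrt{2 + r}}{2}$)
$-317943 - I{\left(-573,E \right)} = -317943 - - \frac{\sqrt{2 - 225}}{2} = -317943 - - \frac{\sqrt{-223}}{2} = -317943 - - \frac{i \sqrt{223}}{2} = -317943 + \frac{i \sqrt{223}}{2}$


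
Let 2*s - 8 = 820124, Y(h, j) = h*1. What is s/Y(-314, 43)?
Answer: -205033/157 ≈ -1305.9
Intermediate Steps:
Y(h, j) = h
s = 410066 (s = 4 + (½)*820124 = 4 + 410062 = 410066)
s/Y(-314, 43) = 410066/(-314) = 410066*(-1/314) = -205033/157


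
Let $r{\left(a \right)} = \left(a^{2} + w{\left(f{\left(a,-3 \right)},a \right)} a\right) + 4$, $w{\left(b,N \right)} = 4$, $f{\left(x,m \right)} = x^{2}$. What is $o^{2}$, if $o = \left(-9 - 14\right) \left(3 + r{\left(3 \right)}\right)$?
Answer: $414736$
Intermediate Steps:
$r{\left(a \right)} = 4 + a^{2} + 4 a$ ($r{\left(a \right)} = \left(a^{2} + 4 a\right) + 4 = 4 + a^{2} + 4 a$)
$o = -644$ ($o = \left(-9 - 14\right) \left(3 + \left(4 + 3^{2} + 4 \cdot 3\right)\right) = - 23 \left(3 + \left(4 + 9 + 12\right)\right) = - 23 \left(3 + 25\right) = \left(-23\right) 28 = -644$)
$o^{2} = \left(-644\right)^{2} = 414736$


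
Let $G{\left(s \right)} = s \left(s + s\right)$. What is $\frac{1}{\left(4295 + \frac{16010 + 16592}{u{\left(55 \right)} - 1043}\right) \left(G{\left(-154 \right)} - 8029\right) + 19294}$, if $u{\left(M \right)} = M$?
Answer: $\frac{38}{6382288471} \approx 5.954 \cdot 10^{-9}$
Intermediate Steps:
$G{\left(s \right)} = 2 s^{2}$ ($G{\left(s \right)} = s 2 s = 2 s^{2}$)
$\frac{1}{\left(4295 + \frac{16010 + 16592}{u{\left(55 \right)} - 1043}\right) \left(G{\left(-154 \right)} - 8029\right) + 19294} = \frac{1}{\left(4295 + \frac{16010 + 16592}{55 - 1043}\right) \left(2 \left(-154\right)^{2} - 8029\right) + 19294} = \frac{1}{\left(4295 + \frac{32602}{-988}\right) \left(2 \cdot 23716 - 8029\right) + 19294} = \frac{1}{\left(4295 + 32602 \left(- \frac{1}{988}\right)\right) \left(47432 - 8029\right) + 19294} = \frac{1}{\left(4295 - \frac{16301}{494}\right) 39403 + 19294} = \frac{1}{\frac{2105429}{494} \cdot 39403 + 19294} = \frac{1}{\frac{6381555299}{38} + 19294} = \frac{1}{\frac{6382288471}{38}} = \frac{38}{6382288471}$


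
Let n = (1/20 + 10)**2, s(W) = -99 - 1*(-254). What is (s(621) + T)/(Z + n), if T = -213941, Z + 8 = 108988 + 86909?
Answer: -85514400/78396001 ≈ -1.0908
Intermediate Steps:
Z = 195889 (Z = -8 + (108988 + 86909) = -8 + 195897 = 195889)
s(W) = 155 (s(W) = -99 + 254 = 155)
n = 40401/400 (n = (1/20 + 10)**2 = (201/20)**2 = 40401/400 ≈ 101.00)
(s(621) + T)/(Z + n) = (155 - 213941)/(195889 + 40401/400) = -213786/78396001/400 = -213786*400/78396001 = -85514400/78396001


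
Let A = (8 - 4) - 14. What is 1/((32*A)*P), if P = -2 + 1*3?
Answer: -1/320 ≈ -0.0031250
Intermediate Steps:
P = 1 (P = -2 + 3 = 1)
A = -10 (A = 4 - 14 = -10)
1/((32*A)*P) = 1/((32*(-10))*1) = 1/(-320*1) = 1/(-320) = -1/320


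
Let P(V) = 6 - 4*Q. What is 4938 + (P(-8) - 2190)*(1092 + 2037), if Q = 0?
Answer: -6828798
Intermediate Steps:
P(V) = 6 (P(V) = 6 - 4*0 = 6 + 0 = 6)
4938 + (P(-8) - 2190)*(1092 + 2037) = 4938 + (6 - 2190)*(1092 + 2037) = 4938 - 2184*3129 = 4938 - 6833736 = -6828798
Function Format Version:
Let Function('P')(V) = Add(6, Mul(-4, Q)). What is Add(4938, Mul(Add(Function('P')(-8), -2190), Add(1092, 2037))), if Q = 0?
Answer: -6828798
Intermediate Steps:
Function('P')(V) = 6 (Function('P')(V) = Add(6, Mul(-4, 0)) = Add(6, 0) = 6)
Add(4938, Mul(Add(Function('P')(-8), -2190), Add(1092, 2037))) = Add(4938, Mul(Add(6, -2190), Add(1092, 2037))) = Add(4938, Mul(-2184, 3129)) = Add(4938, -6833736) = -6828798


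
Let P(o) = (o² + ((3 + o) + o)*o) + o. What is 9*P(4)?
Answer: 576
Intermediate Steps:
P(o) = o + o² + o*(3 + 2*o) (P(o) = (o² + (3 + 2*o)*o) + o = (o² + o*(3 + 2*o)) + o = o + o² + o*(3 + 2*o))
9*P(4) = 9*(4*(4 + 3*4)) = 9*(4*(4 + 12)) = 9*(4*16) = 9*64 = 576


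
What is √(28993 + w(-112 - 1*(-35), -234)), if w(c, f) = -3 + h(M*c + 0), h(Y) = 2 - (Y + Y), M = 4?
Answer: 2*√7402 ≈ 172.07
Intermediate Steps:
h(Y) = 2 - 2*Y
w(c, f) = -1 - 8*c (w(c, f) = -3 + (2 - 2*(4*c + 0)) = -3 + (2 - 8*c) = -1 - 8*c)
√(28993 + w(-112 - 1*(-35), -234)) = √(28993 + (-1 - 8*(-112 - 1*(-35)))) = √(28993 + (-1 - 8*(-112 + 35))) = √(28993 + (-1 - 8*(-77))) = √(28993 + (-1 + 616)) = √(28993 + 615) = √29608 = 2*√7402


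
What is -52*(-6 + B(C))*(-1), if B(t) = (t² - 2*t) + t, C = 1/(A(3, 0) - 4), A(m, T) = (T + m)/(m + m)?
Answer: -14352/49 ≈ -292.90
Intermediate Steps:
A(m, T) = (T + m)/(2*m) (A(m, T) = (T + m)/((2*m)) = (T + m)*(1/(2*m)) = (T + m)/(2*m))
C = -2/7 (C = 1/((½)*(0 + 3)/3 - 4) = 1/((½)*(⅓)*3 - 4) = 1/(½ - 4) = 1/(-7/2) = -2/7 ≈ -0.28571)
B(t) = t² - t
-52*(-6 + B(C))*(-1) = -52*(-6 - 2*(-1 - 2/7)/7)*(-1) = -52*(-6 - 2/7*(-9/7))*(-1) = -52*(-6 + 18/49)*(-1) = -(-14352)*(-1)/49 = -52*276/49 = -14352/49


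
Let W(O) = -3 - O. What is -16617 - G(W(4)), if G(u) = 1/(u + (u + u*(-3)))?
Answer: -116320/7 ≈ -16617.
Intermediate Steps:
G(u) = -1/u (G(u) = 1/(u + (u - 3*u)) = 1/(u - 2*u) = 1/(-u) = -1/u)
-16617 - G(W(4)) = -16617 - (-1)/(-3 - 1*4) = -16617 - (-1)/(-3 - 4) = -16617 - (-1)/(-7) = -16617 - (-1)*(-1)/7 = -16617 - 1*1/7 = -16617 - 1/7 = -116320/7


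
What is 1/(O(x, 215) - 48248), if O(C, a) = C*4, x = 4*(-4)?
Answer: -1/48312 ≈ -2.0699e-5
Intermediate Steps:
x = -16
O(C, a) = 4*C
1/(O(x, 215) - 48248) = 1/(4*(-16) - 48248) = 1/(-64 - 48248) = 1/(-48312) = -1/48312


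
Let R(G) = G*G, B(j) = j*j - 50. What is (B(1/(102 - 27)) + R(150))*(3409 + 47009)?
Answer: 707427568102/625 ≈ 1.1319e+9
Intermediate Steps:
B(j) = -50 + j² (B(j) = j² - 50 = -50 + j²)
R(G) = G²
(B(1/(102 - 27)) + R(150))*(3409 + 47009) = ((-50 + (1/(102 - 27))²) + 150²)*(3409 + 47009) = ((-50 + (1/75)²) + 22500)*50418 = ((-50 + 1/5625) + 22500)*50418 = (-281249/5625 + 22500)*50418 = (126281251/5625)*50418 = 707427568102/625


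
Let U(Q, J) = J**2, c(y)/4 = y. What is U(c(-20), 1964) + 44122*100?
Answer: 8269496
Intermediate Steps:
c(y) = 4*y
U(c(-20), 1964) + 44122*100 = 1964**2 + 44122*100 = 3857296 + 4412200 = 8269496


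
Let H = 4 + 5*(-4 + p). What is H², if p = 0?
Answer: 256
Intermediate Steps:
H = -16 (H = 4 + 5*(-4 + 0) = 4 + 5*(-4) = 4 - 20 = -16)
H² = (-16)² = 256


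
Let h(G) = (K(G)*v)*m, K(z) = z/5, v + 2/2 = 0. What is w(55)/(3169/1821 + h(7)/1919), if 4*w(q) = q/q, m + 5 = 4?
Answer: 17472495/121677208 ≈ 0.14360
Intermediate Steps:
v = -1 (v = -1 + 0 = -1)
m = -1 (m = -5 + 4 = -1)
w(q) = ¼ (w(q) = (q/q)/4 = (¼)*1 = ¼)
K(z) = z/5 (K(z) = z*(⅕) = z/5)
h(G) = G/5 (h(G) = ((G/5)*(-1))*(-1) = -G/5*(-1) = G/5)
w(55)/(3169/1821 + h(7)/1919) = 1/(4*(3169/1821 + ((⅕)*7)/1919)) = 1/(4*(3169*(1/1821) + (7/5)*(1/1919))) = 1/(4*(3169/1821 + 7/9595)) = 1/(4*(30419302/17472495)) = (¼)*(17472495/30419302) = 17472495/121677208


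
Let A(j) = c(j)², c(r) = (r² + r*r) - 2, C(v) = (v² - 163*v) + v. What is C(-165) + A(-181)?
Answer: 4292924355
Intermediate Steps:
C(v) = v² - 162*v
c(r) = -2 + 2*r² (c(r) = (r² + r²) - 2 = 2*r² - 2 = -2 + 2*r²)
A(j) = (-2 + 2*j²)²
C(-165) + A(-181) = -165*(-162 - 165) + 4*(-1 + (-181)²)² = -165*(-327) + 4*(-1 + 32761)² = 53955 + 4*32760² = 53955 + 4*1073217600 = 53955 + 4292870400 = 4292924355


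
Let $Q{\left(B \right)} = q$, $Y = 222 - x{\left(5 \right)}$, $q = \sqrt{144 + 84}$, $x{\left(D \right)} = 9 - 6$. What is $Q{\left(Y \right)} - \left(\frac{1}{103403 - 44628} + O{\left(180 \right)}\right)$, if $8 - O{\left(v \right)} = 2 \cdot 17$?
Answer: $\frac{1528149}{58775} + 2 \sqrt{57} \approx 41.1$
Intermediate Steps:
$x{\left(D \right)} = 3$
$O{\left(v \right)} = -26$ ($O{\left(v \right)} = 8 - 2 \cdot 17 = 8 - 34 = -26$)
$q = 2 \sqrt{57}$ ($q = \sqrt{228} = 2 \sqrt{57} \approx 15.1$)
$Y = 219$ ($Y = 222 - 3 = 219$)
$Q{\left(B \right)} = 2 \sqrt{57}$
$Q{\left(Y \right)} - \left(\frac{1}{103403 - 44628} + O{\left(180 \right)}\right) = 2 \sqrt{57} - \left(\frac{1}{103403 - 44628} - 26\right) = 2 \sqrt{57} - \left(\frac{1}{58775} - 26\right) = 2 \sqrt{57} - - \frac{1528149}{58775} = 2 \sqrt{57} + \frac{1528149}{58775} = \frac{1528149}{58775} + 2 \sqrt{57}$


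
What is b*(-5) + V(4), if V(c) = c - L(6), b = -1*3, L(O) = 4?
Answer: 15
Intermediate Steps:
b = -3
V(c) = -4 + c (V(c) = c - 1*4 = c - 4 = -4 + c)
b*(-5) + V(4) = -3*(-5) + (-4 + 4) = 15 + 0 = 15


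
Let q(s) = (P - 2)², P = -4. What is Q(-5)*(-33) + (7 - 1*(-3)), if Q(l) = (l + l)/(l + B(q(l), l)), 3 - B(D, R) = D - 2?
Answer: ⅚ ≈ 0.83333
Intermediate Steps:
q(s) = 36 (q(s) = (-4 - 2)² = (-6)² = 36)
B(D, R) = 5 - D (B(D, R) = 3 - (D - 2) = 3 - (-2 + D) = 3 + (2 - D) = 5 - D)
Q(l) = 2*l/(-31 + l) (Q(l) = (l + l)/(l + (5 - 1*36)) = (2*l)/(l + (5 - 36)) = (2*l)/(l - 31) = (2*l)/(-31 + l) = 2*l/(-31 + l))
Q(-5)*(-33) + (7 - 1*(-3)) = (2*(-5)/(-31 - 5))*(-33) + (7 - 1*(-3)) = (2*(-5)/(-36))*(-33) + (7 + 3) = (2*(-5)*(-1/36))*(-33) + 10 = (5/18)*(-33) + 10 = -55/6 + 10 = ⅚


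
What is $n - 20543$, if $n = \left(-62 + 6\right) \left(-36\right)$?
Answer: $-18527$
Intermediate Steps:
$n = 2016$ ($n = \left(-56\right) \left(-36\right) = 2016$)
$n - 20543 = 2016 - 20543 = -18527$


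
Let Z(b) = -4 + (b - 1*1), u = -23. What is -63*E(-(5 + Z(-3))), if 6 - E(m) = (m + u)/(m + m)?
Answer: -588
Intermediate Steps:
Z(b) = -5 + b (Z(b) = -4 + (b - 1) = -4 + (-1 + b) = -5 + b)
E(m) = 6 - (-23 + m)/(2*m) (E(m) = 6 - (m - 23)/(m + m) = 6 - (-23 + m)/(2*m))
-63*E(-(5 + Z(-3))) = -63*(23 + 11*(-(5 + (-5 - 3))))/(2*((-(5 + (-5 - 3))))) = -63*(23 + 11*(-(5 - 8)))/(2*((-(5 - 8)))) = -63*(23 + 11*(-1*(-3)))/(2*((-1*(-3)))) = -63*(23 + 11*3)/(2*3) = -63*(23 + 33)/(2*3) = -63*56/(2*3) = -63*28/3 = -588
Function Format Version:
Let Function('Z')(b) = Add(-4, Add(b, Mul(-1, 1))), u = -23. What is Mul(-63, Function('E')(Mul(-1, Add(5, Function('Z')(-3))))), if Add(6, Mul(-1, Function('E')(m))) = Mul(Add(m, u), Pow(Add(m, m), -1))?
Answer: -588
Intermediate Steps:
Function('Z')(b) = Add(-5, b) (Function('Z')(b) = Add(-4, Add(b, -1)) = Add(-4, Add(-1, b)) = Add(-5, b))
Function('E')(m) = Add(6, Mul(Rational(-1, 2), Pow(m, -1), Add(-23, m))) (Function('E')(m) = Add(6, Mul(-1, Mul(Add(m, -23), Pow(Add(m, m), -1)))) = Add(6, Mul(-1, Mul(Add(-23, m), Pow(Mul(2, m), -1)))) = Add(6, Mul(-1, Mul(Add(-23, m), Mul(Rational(1, 2), Pow(m, -1))))) = Add(6, Mul(-1, Mul(Rational(1, 2), Pow(m, -1), Add(-23, m)))) = Add(6, Mul(Rational(-1, 2), Pow(m, -1), Add(-23, m))))
Mul(-63, Function('E')(Mul(-1, Add(5, Function('Z')(-3))))) = Mul(-63, Mul(Rational(1, 2), Pow(Mul(-1, Add(5, Add(-5, -3))), -1), Add(23, Mul(11, Mul(-1, Add(5, Add(-5, -3))))))) = Mul(-63, Mul(Rational(1, 2), Pow(Mul(-1, Add(5, -8)), -1), Add(23, Mul(11, Mul(-1, Add(5, -8)))))) = Mul(-63, Mul(Rational(1, 2), Pow(Mul(-1, -3), -1), Add(23, Mul(11, Mul(-1, -3))))) = Mul(-63, Mul(Rational(1, 2), Pow(3, -1), Add(23, Mul(11, 3)))) = Mul(-63, Mul(Rational(1, 2), Rational(1, 3), Add(23, 33))) = Mul(-63, Mul(Rational(1, 2), Rational(1, 3), 56)) = Mul(-63, Rational(28, 3)) = -588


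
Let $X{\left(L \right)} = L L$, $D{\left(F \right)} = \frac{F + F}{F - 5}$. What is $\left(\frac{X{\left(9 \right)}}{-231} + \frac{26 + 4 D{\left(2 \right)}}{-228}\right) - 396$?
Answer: $- \frac{10439885}{26334} \approx -396.44$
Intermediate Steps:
$D{\left(F \right)} = \frac{2 F}{-5 + F}$
$X{\left(L \right)} = L^{2}$
$\left(\frac{X{\left(9 \right)}}{-231} + \frac{26 + 4 D{\left(2 \right)}}{-228}\right) - 396 = \left(\frac{9^{2}}{-231} + \frac{26 + 4 \cdot 2 \cdot 2 \frac{1}{-5 + 2}}{-228}\right) - 396 = \left(81 \left(- \frac{1}{231}\right) + \left(26 + 4 \cdot 2 \cdot 2 \frac{1}{-3}\right) \left(- \frac{1}{228}\right)\right) - 396 = \left(- \frac{27}{77} + \left(26 + 4 \cdot 2 \cdot 2 \left(- \frac{1}{3}\right)\right) \left(- \frac{1}{228}\right)\right) - 396 = \left(- \frac{27}{77} + \left(26 + 4 \left(- \frac{4}{3}\right)\right) \left(- \frac{1}{228}\right)\right) - 396 = \left(- \frac{27}{77} + \left(26 - \frac{16}{3}\right) \left(- \frac{1}{228}\right)\right) - 396 = \left(- \frac{27}{77} + \frac{62}{3} \left(- \frac{1}{228}\right)\right) - 396 = \left(- \frac{27}{77} - \frac{31}{342}\right) - 396 = - \frac{11621}{26334} - 396 = - \frac{10439885}{26334}$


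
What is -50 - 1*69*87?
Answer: -6053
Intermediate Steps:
-50 - 1*69*87 = -50 - 69*87 = -50 - 6003 = -6053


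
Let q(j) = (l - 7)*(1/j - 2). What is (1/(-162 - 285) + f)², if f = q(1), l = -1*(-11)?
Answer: 3200521/199809 ≈ 16.018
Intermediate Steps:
l = 11
q(j) = -8 + 4/j (q(j) = (11 - 7)*(1/j - 2) = 4*(-2 + 1/j) = -8 + 4/j)
f = -4 (f = -8 + 4/1 = -8 + 4*1 = -8 + 4 = -4)
(1/(-162 - 285) + f)² = (1/(-162 - 285) - 4)² = (1/(-447) - 4)² = (-1/447 - 4)² = (-1789/447)² = 3200521/199809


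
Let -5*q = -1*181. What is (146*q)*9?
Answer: 237834/5 ≈ 47567.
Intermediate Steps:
q = 181/5 (q = -(-1)*181/5 = -1/5*(-181) = 181/5 ≈ 36.200)
(146*q)*9 = (146*(181/5))*9 = (26426/5)*9 = 237834/5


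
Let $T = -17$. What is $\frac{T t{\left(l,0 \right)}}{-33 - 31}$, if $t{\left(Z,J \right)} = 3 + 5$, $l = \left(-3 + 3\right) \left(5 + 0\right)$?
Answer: $\frac{17}{8} \approx 2.125$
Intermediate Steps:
$l = 0$ ($l = 0 \cdot 5 = 0$)
$t{\left(Z,J \right)} = 8$
$\frac{T t{\left(l,0 \right)}}{-33 - 31} = \frac{\left(-17\right) 8}{-33 - 31} = - \frac{136}{-64} = \left(-136\right) \left(- \frac{1}{64}\right) = \frac{17}{8}$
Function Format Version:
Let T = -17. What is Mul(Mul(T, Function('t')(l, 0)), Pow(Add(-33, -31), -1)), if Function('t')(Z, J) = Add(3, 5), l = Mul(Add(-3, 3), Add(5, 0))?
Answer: Rational(17, 8) ≈ 2.1250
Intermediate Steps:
l = 0 (l = Mul(0, 5) = 0)
Function('t')(Z, J) = 8
Mul(Mul(T, Function('t')(l, 0)), Pow(Add(-33, -31), -1)) = Mul(Mul(-17, 8), Pow(Add(-33, -31), -1)) = Mul(-136, Pow(-64, -1)) = Mul(-136, Rational(-1, 64)) = Rational(17, 8)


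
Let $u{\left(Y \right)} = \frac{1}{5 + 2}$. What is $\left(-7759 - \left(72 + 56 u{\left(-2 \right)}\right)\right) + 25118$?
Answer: $17279$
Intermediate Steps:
$u{\left(Y \right)} = \frac{1}{7}$
$\left(-7759 - \left(72 + 56 u{\left(-2 \right)}\right)\right) + 25118 = \left(-7759 - 80\right) + 25118 = -7839 + 25118 = 17279$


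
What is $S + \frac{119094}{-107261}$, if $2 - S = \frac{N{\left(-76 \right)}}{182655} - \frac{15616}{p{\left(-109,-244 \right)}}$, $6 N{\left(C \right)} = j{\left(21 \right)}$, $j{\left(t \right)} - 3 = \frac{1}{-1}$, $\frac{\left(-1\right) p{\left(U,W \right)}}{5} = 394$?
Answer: $- \frac{7407465600551}{1052611722855} \approx -7.0372$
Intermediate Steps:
$p{\left(U,W \right)} = -1970$ ($p{\left(U,W \right)} = \left(-5\right) 394 = -1970$)
$j{\left(t \right)} = 2$ ($j{\left(t \right)} = 3 + \frac{1}{-1} = 3 - 1 = 2$)
$N{\left(C \right)} = \frac{1}{3}$ ($N{\left(C \right)} = \frac{1}{6} \cdot 2 = \frac{1}{3}$)
$S = - \frac{639804131}{107949105}$ ($S = 2 - \left(\frac{1}{3 \cdot 182655} - \frac{15616}{-1970}\right) = 2 - \left(\frac{1}{3} \cdot \frac{1}{182655} - - \frac{7808}{985}\right) = 2 - \left(\frac{1}{547965} + \frac{7808}{985}\right) = 2 - \frac{855702341}{107949105} = - \frac{639804131}{107949105} \approx -5.9269$)
$S + \frac{119094}{-107261} = - \frac{639804131}{107949105} + \frac{119094}{-107261} = - \frac{639804131}{107949105} + 119094 \left(- \frac{1}{107261}\right) = - \frac{639804131}{107949105} - \frac{119094}{107261} = - \frac{7407465600551}{1052611722855}$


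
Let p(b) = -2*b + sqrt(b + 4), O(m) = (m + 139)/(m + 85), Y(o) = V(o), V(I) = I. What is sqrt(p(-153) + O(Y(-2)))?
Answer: sqrt(2119405 + 6889*I*sqrt(149))/83 ≈ 17.543 + 0.3479*I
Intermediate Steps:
Y(o) = o
O(m) = (139 + m)/(85 + m)
p(b) = sqrt(4 + b) - 2*b (p(b) = -2*b + sqrt(4 + b) = sqrt(4 + b) - 2*b)
sqrt(p(-153) + O(Y(-2))) = sqrt((sqrt(4 - 153) - 2*(-153)) + (139 - 2)/(85 - 2)) = sqrt((sqrt(-149) + 306) + 137/83) = sqrt((I*sqrt(149) + 306) + (1/83)*137) = sqrt((306 + I*sqrt(149)) + 137/83) = sqrt(25535/83 + I*sqrt(149))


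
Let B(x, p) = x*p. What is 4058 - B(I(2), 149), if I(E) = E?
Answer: 3760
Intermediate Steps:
B(x, p) = p*x
4058 - B(I(2), 149) = 4058 - 149*2 = 4058 - 1*298 = 4058 - 298 = 3760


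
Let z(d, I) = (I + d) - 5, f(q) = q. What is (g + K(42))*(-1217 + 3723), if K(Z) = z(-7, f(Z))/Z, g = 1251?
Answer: 3136796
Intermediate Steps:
z(d, I) = -5 + I + d
K(Z) = (-12 + Z)/Z (K(Z) = (-5 + Z - 7)/Z = (-12 + Z)/Z)
(g + K(42))*(-1217 + 3723) = (1251 + (-12 + 42)/42)*(-1217 + 3723) = (1251 + (1/42)*30)*2506 = (1251 + 5/7)*2506 = (8762/7)*2506 = 3136796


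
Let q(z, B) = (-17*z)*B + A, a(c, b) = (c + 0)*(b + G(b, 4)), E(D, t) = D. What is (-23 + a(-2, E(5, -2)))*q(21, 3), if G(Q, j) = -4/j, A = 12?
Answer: 32829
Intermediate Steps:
a(c, b) = c*(-1 + b) (a(c, b) = (c + 0)*(b - 4/4) = c*(b - 4*¼) = c*(b - 1) = c*(-1 + b))
q(z, B) = 12 - 17*B*z (q(z, B) = (-17*z)*B + 12 = -17*B*z + 12 = 12 - 17*B*z)
(-23 + a(-2, E(5, -2)))*q(21, 3) = (-23 - 2*(-1 + 5))*(12 - 17*3*21) = (-23 - 2*4)*(12 - 1071) = (-23 - 8)*(-1059) = -31*(-1059) = 32829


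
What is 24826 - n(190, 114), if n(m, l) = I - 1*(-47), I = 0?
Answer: 24779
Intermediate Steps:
n(m, l) = 47 (n(m, l) = 0 - 1*(-47) = 0 + 47 = 47)
24826 - n(190, 114) = 24826 - 1*47 = 24826 - 47 = 24779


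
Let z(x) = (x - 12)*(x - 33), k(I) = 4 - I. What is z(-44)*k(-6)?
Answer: 43120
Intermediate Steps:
z(x) = (-33 + x)*(-12 + x) (z(x) = (-12 + x)*(-33 + x) = (-33 + x)*(-12 + x))
z(-44)*k(-6) = (396 + (-44)² - 45*(-44))*(4 - 1*(-6)) = (396 + 1936 + 1980)*(4 + 6) = 4312*10 = 43120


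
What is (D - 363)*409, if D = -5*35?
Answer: -220042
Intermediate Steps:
D = -175
(D - 363)*409 = (-175 - 363)*409 = -538*409 = -220042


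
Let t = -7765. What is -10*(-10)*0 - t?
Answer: 7765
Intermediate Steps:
-10*(-10)*0 - t = -10*(-10)*0 - 1*(-7765) = 100*0 + 7765 = 0 + 7765 = 7765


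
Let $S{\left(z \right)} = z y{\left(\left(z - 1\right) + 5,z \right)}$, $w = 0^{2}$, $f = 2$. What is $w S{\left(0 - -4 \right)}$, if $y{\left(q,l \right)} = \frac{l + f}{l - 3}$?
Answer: $0$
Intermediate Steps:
$y{\left(q,l \right)} = \frac{2 + l}{-3 + l}$ ($y{\left(q,l \right)} = \frac{l + 2}{l - 3} = \frac{2 + l}{-3 + l}$)
$w = 0$
$S{\left(z \right)} = \frac{z \left(2 + z\right)}{-3 + z}$ ($S{\left(z \right)} = z \frac{2 + z}{-3 + z} = \frac{z \left(2 + z\right)}{-3 + z}$)
$w S{\left(0 - -4 \right)} = 0 \frac{\left(0 - -4\right) \left(2 + \left(0 - -4\right)\right)}{-3 + \left(0 - -4\right)} = 0 \frac{\left(0 + 4\right) \left(2 + \left(0 + 4\right)\right)}{-3 + \left(0 + 4\right)} = 0 \frac{4 \left(2 + 4\right)}{-3 + 4} = 0 \cdot 4 \cdot 1^{-1} \cdot 6 = 0 \cdot 4 \cdot 1 \cdot 6 = 0 \cdot 24 = 0$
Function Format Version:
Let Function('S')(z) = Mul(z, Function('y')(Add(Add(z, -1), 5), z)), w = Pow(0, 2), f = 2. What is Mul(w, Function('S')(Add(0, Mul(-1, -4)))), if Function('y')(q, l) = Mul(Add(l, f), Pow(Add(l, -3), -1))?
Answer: 0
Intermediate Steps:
Function('y')(q, l) = Mul(Pow(Add(-3, l), -1), Add(2, l)) (Function('y')(q, l) = Mul(Add(l, 2), Pow(Add(l, -3), -1)) = Mul(Add(2, l), Pow(Add(-3, l), -1)) = Mul(Pow(Add(-3, l), -1), Add(2, l)))
w = 0
Function('S')(z) = Mul(z, Pow(Add(-3, z), -1), Add(2, z)) (Function('S')(z) = Mul(z, Mul(Pow(Add(-3, z), -1), Add(2, z))) = Mul(z, Pow(Add(-3, z), -1), Add(2, z)))
Mul(w, Function('S')(Add(0, Mul(-1, -4)))) = Mul(0, Mul(Add(0, Mul(-1, -4)), Pow(Add(-3, Add(0, Mul(-1, -4))), -1), Add(2, Add(0, Mul(-1, -4))))) = Mul(0, Mul(Add(0, 4), Pow(Add(-3, Add(0, 4)), -1), Add(2, Add(0, 4)))) = Mul(0, Mul(4, Pow(Add(-3, 4), -1), Add(2, 4))) = Mul(0, Mul(4, Pow(1, -1), 6)) = Mul(0, Mul(4, 1, 6)) = Mul(0, 24) = 0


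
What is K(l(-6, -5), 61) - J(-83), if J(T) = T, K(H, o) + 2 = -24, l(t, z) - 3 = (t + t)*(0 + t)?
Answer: 57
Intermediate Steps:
l(t, z) = 3 + 2*t² (l(t, z) = 3 + (t + t)*(0 + t) = 3 + (2*t)*t = 3 + 2*t²)
K(H, o) = -26 (K(H, o) = -2 - 24 = -26)
K(l(-6, -5), 61) - J(-83) = -26 - 1*(-83) = -26 + 83 = 57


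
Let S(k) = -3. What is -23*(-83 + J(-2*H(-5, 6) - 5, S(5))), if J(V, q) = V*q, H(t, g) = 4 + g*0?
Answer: 1012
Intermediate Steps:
H(t, g) = 4 (H(t, g) = 4 + 0 = 4)
-23*(-83 + J(-2*H(-5, 6) - 5, S(5))) = -23*(-83 + (-2*4 - 5)*(-3)) = -23*(-83 + (-8 - 5)*(-3)) = -23*(-83 - 13*(-3)) = -23*(-83 + 39) = -23*(-44) = 1012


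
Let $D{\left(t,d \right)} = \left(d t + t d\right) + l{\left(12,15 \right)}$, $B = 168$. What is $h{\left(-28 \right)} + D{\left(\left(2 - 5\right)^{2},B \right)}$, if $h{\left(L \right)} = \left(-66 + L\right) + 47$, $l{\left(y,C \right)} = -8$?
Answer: $2969$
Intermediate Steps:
$h{\left(L \right)} = -19 + L$
$D{\left(t,d \right)} = -8 + 2 d t$ ($D{\left(t,d \right)} = \left(d t + t d\right) - 8 = \left(d t + d t\right) - 8 = 2 d t - 8 = -8 + 2 d t$)
$h{\left(-28 \right)} + D{\left(\left(2 - 5\right)^{2},B \right)} = \left(-19 - 28\right) - \left(8 - 336 \left(2 - 5\right)^{2}\right) = -47 - \left(8 - 336 \left(-3\right)^{2}\right) = -47 - \left(8 - 3024\right) = -47 + \left(-8 + 3024\right) = -47 + 3016 = 2969$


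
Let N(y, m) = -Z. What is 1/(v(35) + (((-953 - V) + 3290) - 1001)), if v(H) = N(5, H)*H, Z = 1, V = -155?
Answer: 1/1456 ≈ 0.00068681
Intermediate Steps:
N(y, m) = -1 (N(y, m) = -1*1 = -1)
v(H) = -H
1/(v(35) + (((-953 - V) + 3290) - 1001)) = 1/(-1*35 + (((-953 - 1*(-155)) + 3290) - 1001)) = 1/(-35 + (((-953 + 155) + 3290) - 1001)) = 1/(-35 + ((-798 + 3290) - 1001)) = 1/(-35 + (2492 - 1001)) = 1/(-35 + 1491) = 1/1456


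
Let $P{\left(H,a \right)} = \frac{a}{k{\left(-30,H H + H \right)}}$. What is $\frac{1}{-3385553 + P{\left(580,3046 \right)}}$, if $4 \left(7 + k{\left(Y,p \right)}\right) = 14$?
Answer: $- \frac{7}{23704963} \approx -2.953 \cdot 10^{-7}$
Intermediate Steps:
$k{\left(Y,p \right)} = - \frac{7}{2}$ ($k{\left(Y,p \right)} = -7 + \frac{1}{4} \cdot 14 = -7 + \frac{7}{2} = - \frac{7}{2}$)
$P{\left(H,a \right)} = - \frac{2 a}{7}$ ($P{\left(H,a \right)} = \frac{a}{- \frac{7}{2}} = a \left(- \frac{2}{7}\right) = - \frac{2 a}{7}$)
$\frac{1}{-3385553 + P{\left(580,3046 \right)}} = \frac{1}{-3385553 - \frac{6092}{7}} = \frac{1}{- \frac{23704963}{7}} = - \frac{7}{23704963}$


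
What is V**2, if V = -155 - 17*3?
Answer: 42436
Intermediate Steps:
V = -206 (V = -155 - 51 = -206)
V**2 = (-206)**2 = 42436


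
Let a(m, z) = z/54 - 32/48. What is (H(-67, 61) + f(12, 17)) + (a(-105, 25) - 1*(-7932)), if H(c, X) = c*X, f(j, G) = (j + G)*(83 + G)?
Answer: 364219/54 ≈ 6744.8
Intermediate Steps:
f(j, G) = (83 + G)*(G + j) (f(j, G) = (G + j)*(83 + G) = (83 + G)*(G + j))
a(m, z) = -⅔ + z/54 (a(m, z) = z*(1/54) - 32*1/48 = z/54 - ⅔ = -⅔ + z/54)
H(c, X) = X*c
(H(-67, 61) + f(12, 17)) + (a(-105, 25) - 1*(-7932)) = (61*(-67) + (17² + 83*17 + 83*12 + 17*12)) + ((-⅔ + (1/54)*25) - 1*(-7932)) = (-4087 + (289 + 1411 + 996 + 204)) + ((-⅔ + 25/54) + 7932) = (-4087 + 2900) + (-11/54 + 7932) = -1187 + 428317/54 = 364219/54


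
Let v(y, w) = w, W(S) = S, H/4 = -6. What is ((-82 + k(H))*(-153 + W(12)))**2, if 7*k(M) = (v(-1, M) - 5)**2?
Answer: 1417296609/49 ≈ 2.8924e+7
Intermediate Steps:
H = -24 (H = 4*(-6) = -24)
k(M) = (-5 + M)**2/7 (k(M) = (M - 5)**2/7 = (-5 + M)**2/7)
((-82 + k(H))*(-153 + W(12)))**2 = ((-82 + (-5 - 24)**2/7)*(-153 + 12))**2 = ((-82 + (1/7)*(-29)**2)*(-141))**2 = ((-82 + (1/7)*841)*(-141))**2 = ((-82 + 841/7)*(-141))**2 = ((267/7)*(-141))**2 = (-37647/7)**2 = 1417296609/49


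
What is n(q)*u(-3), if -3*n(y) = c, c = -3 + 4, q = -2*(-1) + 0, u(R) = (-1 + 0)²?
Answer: -⅓ ≈ -0.33333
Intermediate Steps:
u(R) = 1 (u(R) = (-1)² = 1)
q = 2 (q = 2 + 0 = 2)
c = 1
n(y) = -⅓ (n(y) = -⅓*1 = -⅓)
n(q)*u(-3) = -⅓*1 = -⅓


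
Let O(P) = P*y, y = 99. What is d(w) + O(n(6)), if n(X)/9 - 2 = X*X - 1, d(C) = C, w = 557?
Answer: 33524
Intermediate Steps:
n(X) = 9 + 9*X² (n(X) = 18 + 9*(X*X - 1) = 18 + 9*(X² - 1) = 18 + 9*(-1 + X²) = 18 + (-9 + 9*X²) = 9 + 9*X²)
O(P) = 99*P (O(P) = P*99 = 99*P)
d(w) + O(n(6)) = 557 + 99*(9 + 9*6²) = 557 + 99*(9 + 9*36) = 557 + 99*(9 + 324) = 557 + 99*333 = 557 + 32967 = 33524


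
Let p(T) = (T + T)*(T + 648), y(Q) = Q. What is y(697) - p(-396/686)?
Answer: 169939489/117649 ≈ 1444.5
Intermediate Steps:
p(T) = 2*T*(648 + T) (p(T) = (2*T)*(648 + T) = 2*T*(648 + T))
y(697) - p(-396/686) = 697 - 2*(-396/686)*(648 - 396/686) = 697 - 2*(-396*1/686)*(648 - 396*1/686) = 697 - 2*(-198)*(648 - 198/343)/343 = 697 - 2*(-198)*222066/(343*343) = 697 - 1*(-87938136/117649) = 697 + 87938136/117649 = 169939489/117649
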